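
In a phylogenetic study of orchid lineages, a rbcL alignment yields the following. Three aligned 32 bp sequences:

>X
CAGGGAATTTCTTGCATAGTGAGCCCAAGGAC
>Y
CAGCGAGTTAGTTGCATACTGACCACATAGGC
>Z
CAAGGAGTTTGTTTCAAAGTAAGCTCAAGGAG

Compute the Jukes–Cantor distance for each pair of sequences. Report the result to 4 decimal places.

d(X,Y) = 0.4042, d(X,Z) = 0.3041, d(Y,Z) = 0.5851

X–Y: 10/32 sites differ → p = 0.3125, d = −0.75 ln(1 − 0.416667) = 0.404248 ≈ 0.4042.
X–Z: 8/32 sites differ → p = 0.25, d = −0.75 ln(1 − 0.333333) = 0.304098 ≈ 0.3041.
Y–Z: 13/32 sites differ → p = 0.40625, d = −0.75 ln(1 − 0.541667) = 0.585119 ≈ 0.5851.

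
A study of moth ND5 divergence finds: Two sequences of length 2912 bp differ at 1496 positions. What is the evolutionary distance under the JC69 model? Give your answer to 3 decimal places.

0.866

p = 1496/2912 ≈ 0.513736.
d = −(3/4) ln(1 − 4p/3) = −0.75 ln(1 − 0.684981) = −0.75 ln(0.315019)
  = −0.75 × (-1.155122) = 0.866342 substitutions/site.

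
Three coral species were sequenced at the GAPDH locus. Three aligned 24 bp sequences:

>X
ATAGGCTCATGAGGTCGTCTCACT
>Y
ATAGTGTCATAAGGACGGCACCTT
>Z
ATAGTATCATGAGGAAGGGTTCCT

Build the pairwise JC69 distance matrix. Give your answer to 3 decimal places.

d(X,Y) = 0.441, d(X,Z) = 0.441, d(Y,Z) = 0.369

X–Y: 8/24 sites differ → p ≈ 0.333333, d = −0.75 ln(1 − 0.444444) = 0.440839 ≈ 0.441.
X–Z: 8/24 sites differ → p ≈ 0.333333, d = −0.75 ln(1 − 0.444444) = 0.440839 ≈ 0.441.
Y–Z: 7/24 sites differ → p ≈ 0.291667, d = −0.75 ln(1 − 0.388889) = 0.369358 ≈ 0.369.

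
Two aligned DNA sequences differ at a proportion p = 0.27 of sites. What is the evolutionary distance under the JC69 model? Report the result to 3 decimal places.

0.335

d = −(3/4) ln(1 − 4p/3) = −0.75 ln(1 − 0.36) = −0.75 ln(0.64)
  = −0.75 × (-0.446287) = 0.334715 substitutions/site.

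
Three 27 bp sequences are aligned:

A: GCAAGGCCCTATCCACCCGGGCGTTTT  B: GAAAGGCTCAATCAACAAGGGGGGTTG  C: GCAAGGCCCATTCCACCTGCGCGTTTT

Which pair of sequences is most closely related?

A–B: 9/27 differ, p = 0.333, d = 0.441.
A–C: 4/27 differ, p = 0.148, d = 0.165.
B–C: 10/27 differ, p = 0.370, d = 0.511.
The smallest distance is between A and C.

A and C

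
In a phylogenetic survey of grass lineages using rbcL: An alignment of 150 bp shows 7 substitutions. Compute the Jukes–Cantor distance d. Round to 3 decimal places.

0.048

p = 7/150 ≈ 0.046667.
d = −(3/4) ln(1 − 4p/3) = −0.75 ln(1 − 0.062223) = −0.75 ln(0.937777)
  = −0.75 × (-0.064243) = 0.048182 substitutions/site.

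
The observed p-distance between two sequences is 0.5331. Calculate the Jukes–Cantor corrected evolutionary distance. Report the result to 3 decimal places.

0.930

d = −(3/4) ln(1 − 4p/3) = −0.75 ln(1 − 0.7108) = −0.75 ln(0.2892)
  = −0.75 × (-1.240637) = 0.930478 substitutions/site.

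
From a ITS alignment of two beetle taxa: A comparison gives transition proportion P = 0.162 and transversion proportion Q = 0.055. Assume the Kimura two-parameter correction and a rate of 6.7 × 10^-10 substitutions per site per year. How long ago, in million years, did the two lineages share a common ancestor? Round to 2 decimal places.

199.51

Under the Kimura two-parameter model, d = −½ ln(1 − 2P − Q) − ¼ ln(1 − 2Q).
1 − 2P − Q = 0.621, giving −½ ln(0.621) = 0.238212.
1 − 2Q = 0.89, giving −¼ ln(0.89) = 0.029133.
d = 0.238212 + 0.029133 = 0.267345.
Under a molecular clock d = 2μt, so t = d/(2μ) = 0.267345 / (2 × 6.7 × 10^-10) = 199.51 million years.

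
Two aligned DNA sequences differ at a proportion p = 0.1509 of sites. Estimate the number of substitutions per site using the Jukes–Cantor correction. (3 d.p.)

0.168

d = −(3/4) ln(1 − 4p/3) = −0.75 ln(1 − 0.2012) = −0.75 ln(0.7988)
  = −0.75 × (-0.224645) = 0.168484 substitutions/site.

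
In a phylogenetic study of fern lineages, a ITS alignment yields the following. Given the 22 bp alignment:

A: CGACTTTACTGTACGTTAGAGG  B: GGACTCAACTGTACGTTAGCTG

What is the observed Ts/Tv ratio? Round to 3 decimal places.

Transitions are A↔G and C↔T; transversions are all other mismatches.
Transitions: 1. Transversions: 4.
R = 1/4 = 0.250.

0.250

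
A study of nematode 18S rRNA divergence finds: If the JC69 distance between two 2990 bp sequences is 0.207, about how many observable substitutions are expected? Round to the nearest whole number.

Invert JC69: p = (3/4)(1 − e^(−4d/3)) = 0.75 × (1 − e^(-0.276)) = 0.75 × (1 − 0.758813) = 0.180890.
Expected differing sites = pL ≈ 0.180890 × 2990 = 540.8611 ≈ 541.

541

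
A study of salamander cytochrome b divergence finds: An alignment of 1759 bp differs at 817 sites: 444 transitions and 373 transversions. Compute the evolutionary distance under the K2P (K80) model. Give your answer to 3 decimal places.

P = 444/1759 ≈ 0.252416 and Q = 373/1759 ≈ 0.212052.
Under the Kimura two-parameter model, d = −½ ln(1 − 2P − Q) − ¼ ln(1 − 2Q).
1 − 2P − Q = 0.283116, giving −½ ln(0.283116) = 0.630949.
1 − 2Q = 0.575896, giving −¼ ln(0.575896) = 0.137957.
d = 0.630949 + 0.137957 = 0.768906.

0.769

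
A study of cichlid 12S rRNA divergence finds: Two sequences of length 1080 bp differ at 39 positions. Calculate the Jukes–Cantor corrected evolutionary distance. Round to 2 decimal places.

p = 39/1080 ≈ 0.036111.
d = −(3/4) ln(1 − 4p/3) = −0.75 ln(1 − 0.048148) = −0.75 ln(0.951852)
  = −0.75 × (-0.049346) = 0.037010 substitutions/site.

0.04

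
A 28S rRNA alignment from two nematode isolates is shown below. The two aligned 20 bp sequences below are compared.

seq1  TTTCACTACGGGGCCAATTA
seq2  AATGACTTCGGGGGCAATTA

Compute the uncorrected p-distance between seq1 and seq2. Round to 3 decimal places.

The sequences differ at 5 of 20 positions (sites 1, 2, 4, 8, 14).
p = 5/20 = 0.250.

0.250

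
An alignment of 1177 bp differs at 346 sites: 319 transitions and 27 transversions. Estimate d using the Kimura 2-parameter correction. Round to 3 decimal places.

P = 319/1177 ≈ 0.271028 and Q = 27/1177 ≈ 0.02294.
Under the Kimura two-parameter model, d = −½ ln(1 − 2P − Q) − ¼ ln(1 − 2Q).
1 − 2P − Q = 0.435004, giving −½ ln(0.435004) = 0.416200.
1 − 2Q = 0.95412, giving −¼ ln(0.95412) = 0.011741.
d = 0.416200 + 0.011741 = 0.427941.

0.428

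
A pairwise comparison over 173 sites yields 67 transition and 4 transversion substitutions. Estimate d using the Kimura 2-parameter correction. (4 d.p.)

0.8108

P = 67/173 ≈ 0.387283 and Q = 4/173 ≈ 0.023121.
Under the Kimura two-parameter model, d = −½ ln(1 − 2P − Q) − ¼ ln(1 − 2Q).
1 − 2P − Q = 0.202313, giving −½ ln(0.202313) = 0.798970.
1 − 2Q = 0.953758, giving −¼ ln(0.953758) = 0.011836.
d = 0.798970 + 0.011836 = 0.810806.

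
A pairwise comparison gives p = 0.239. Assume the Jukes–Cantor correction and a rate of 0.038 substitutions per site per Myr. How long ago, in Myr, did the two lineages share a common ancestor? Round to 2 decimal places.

3.79

d = −(3/4) ln(1 − 4p/3) = −0.75 ln(1 − 0.318667) = −0.75 ln(0.681333)
  = −0.75 × (-0.383704) = 0.287778 substitutions/site.
Under a molecular clock d = 2μt, so t = d/(2μ) = 0.287778 / (2 × 0.038) = 3.79 Myr.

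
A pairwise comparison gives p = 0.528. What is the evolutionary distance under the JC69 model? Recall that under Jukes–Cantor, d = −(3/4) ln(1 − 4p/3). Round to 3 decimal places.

d = −(3/4) ln(1 − 4p/3) = −0.75 ln(1 − 0.704) = −0.75 ln(0.296)
  = −0.75 × (-1.217396) = 0.913047 substitutions/site.

0.913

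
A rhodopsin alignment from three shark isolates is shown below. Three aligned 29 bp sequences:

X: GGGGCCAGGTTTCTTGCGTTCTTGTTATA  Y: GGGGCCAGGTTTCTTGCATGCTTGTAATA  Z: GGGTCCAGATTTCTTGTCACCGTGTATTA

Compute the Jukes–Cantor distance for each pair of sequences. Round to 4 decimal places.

d(X,Y) = 0.1113, d(X,Z) = 0.4006, d(Y,Z) = 0.3439

X–Y: 3/29 sites differ → p ≈ 0.103448, d = −0.75 ln(1 − 0.137931) = 0.111315 ≈ 0.1113.
X–Z: 9/29 sites differ → p ≈ 0.310345, d = −0.75 ln(1 − 0.413793) = 0.400562 ≈ 0.4006.
Y–Z: 8/29 sites differ → p ≈ 0.275862, d = −0.75 ln(1 − 0.367816) = 0.343931 ≈ 0.3439.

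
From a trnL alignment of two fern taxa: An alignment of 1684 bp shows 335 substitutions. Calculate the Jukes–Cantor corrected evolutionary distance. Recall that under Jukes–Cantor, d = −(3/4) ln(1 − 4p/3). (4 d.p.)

0.2312

p = 335/1684 ≈ 0.198931.
d = −(3/4) ln(1 − 4p/3) = −0.75 ln(1 − 0.265241) = −0.75 ln(0.734759)
  = −0.75 × (-0.308213) = 0.231160 substitutions/site.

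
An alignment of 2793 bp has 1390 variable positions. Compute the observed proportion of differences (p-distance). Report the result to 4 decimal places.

p = 1390/2793 = 0.497672… ≈ 0.4977 (to 4 d.p.).

0.4977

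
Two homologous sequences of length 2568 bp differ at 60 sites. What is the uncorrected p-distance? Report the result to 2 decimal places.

p = 60/2568 = 0.023364… ≈ 0.02 (to 2 d.p.).

0.02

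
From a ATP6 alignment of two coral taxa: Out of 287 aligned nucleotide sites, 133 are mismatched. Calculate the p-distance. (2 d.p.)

p = 133/287 = 0.463414… ≈ 0.46 (to 2 d.p.).

0.46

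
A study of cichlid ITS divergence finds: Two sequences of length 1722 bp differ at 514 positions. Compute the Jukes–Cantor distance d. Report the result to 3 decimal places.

0.381

p = 514/1722 ≈ 0.29849.
d = −(3/4) ln(1 − 4p/3) = −0.75 ln(1 − 0.397987) = −0.75 ln(0.602013)
  = −0.75 × (-0.507476) = 0.380607 substitutions/site.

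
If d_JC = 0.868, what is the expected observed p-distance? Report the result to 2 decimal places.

0.51

p = (3/4)(1 − e^(−4d/3)) = 0.75 × (1 − e^(-1.157333)) = 0.75 × (1 − 0.314323) = 0.514258.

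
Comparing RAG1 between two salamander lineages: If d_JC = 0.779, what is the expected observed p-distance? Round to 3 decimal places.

0.485

p = (3/4)(1 − e^(−4d/3)) = 0.75 × (1 − e^(-1.038667)) = 0.75 × (1 − 0.353926) = 0.484556.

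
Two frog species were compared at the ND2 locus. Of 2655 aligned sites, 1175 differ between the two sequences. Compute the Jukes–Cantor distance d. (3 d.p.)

p = 1175/2655 ≈ 0.442561.
d = −(3/4) ln(1 − 4p/3) = −0.75 ln(1 − 0.590081) = −0.75 ln(0.409919)
  = −0.75 × (-0.891796) = 0.668847 substitutions/site.

0.669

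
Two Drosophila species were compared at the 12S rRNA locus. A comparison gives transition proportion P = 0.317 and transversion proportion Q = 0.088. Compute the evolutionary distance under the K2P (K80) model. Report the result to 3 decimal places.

0.688

Under the Kimura two-parameter model, d = −½ ln(1 − 2P − Q) − ¼ ln(1 − 2Q).
1 − 2P − Q = 0.278, giving −½ ln(0.278) = 0.640067.
1 − 2Q = 0.824, giving −¼ ln(0.824) = 0.048396.
d = 0.640067 + 0.048396 = 0.688463.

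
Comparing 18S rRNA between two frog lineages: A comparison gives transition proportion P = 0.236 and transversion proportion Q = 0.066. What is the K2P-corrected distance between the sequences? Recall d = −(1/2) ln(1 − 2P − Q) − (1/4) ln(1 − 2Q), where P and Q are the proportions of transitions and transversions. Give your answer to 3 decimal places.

Under the Kimura two-parameter model, d = −½ ln(1 − 2P − Q) − ¼ ln(1 − 2Q).
1 − 2P − Q = 0.462, giving −½ ln(0.462) = 0.386095.
1 − 2Q = 0.868, giving −¼ ln(0.868) = 0.035391.
d = 0.386095 + 0.035391 = 0.421486.

0.421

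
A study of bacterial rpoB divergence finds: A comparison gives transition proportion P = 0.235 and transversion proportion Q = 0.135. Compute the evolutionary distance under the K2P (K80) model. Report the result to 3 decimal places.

Under the Kimura two-parameter model, d = −½ ln(1 − 2P − Q) − ¼ ln(1 − 2Q).
1 − 2P − Q = 0.395, giving −½ ln(0.395) = 0.464435.
1 − 2Q = 0.73, giving −¼ ln(0.73) = 0.078678.
d = 0.464435 + 0.078678 = 0.543113.

0.543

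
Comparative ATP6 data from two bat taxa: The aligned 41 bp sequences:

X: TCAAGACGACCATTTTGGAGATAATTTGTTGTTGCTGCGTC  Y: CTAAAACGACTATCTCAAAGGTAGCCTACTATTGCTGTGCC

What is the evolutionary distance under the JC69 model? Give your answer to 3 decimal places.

The sequences differ at 17 of 41 sites, so p = 17/41 ≈ 0.414634.
d = −(3/4) ln(1 − 4p/3) = −0.75 ln(1 − 0.552845) = −0.75 ln(0.447155)
  = −0.75 × (-0.804850) = 0.603638 substitutions/site.

0.604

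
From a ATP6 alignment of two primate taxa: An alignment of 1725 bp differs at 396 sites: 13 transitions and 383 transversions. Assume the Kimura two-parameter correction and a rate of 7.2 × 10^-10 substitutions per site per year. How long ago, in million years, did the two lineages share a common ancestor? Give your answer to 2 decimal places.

P = 13/1725 ≈ 0.007536 and Q = 383/1725 ≈ 0.222029.
Under the Kimura two-parameter model, d = −½ ln(1 − 2P − Q) − ¼ ln(1 − 2Q).
1 − 2P − Q = 0.762899, giving −½ ln(0.762899) = 0.135315.
1 − 2Q = 0.555942, giving −¼ ln(0.555942) = 0.146773.
d = 0.135315 + 0.146773 = 0.282088.
Under a molecular clock d = 2μt, so t = d/(2μ) = 0.282088 / (2 × 7.2 × 10^-10) = 195.89 million years.

195.89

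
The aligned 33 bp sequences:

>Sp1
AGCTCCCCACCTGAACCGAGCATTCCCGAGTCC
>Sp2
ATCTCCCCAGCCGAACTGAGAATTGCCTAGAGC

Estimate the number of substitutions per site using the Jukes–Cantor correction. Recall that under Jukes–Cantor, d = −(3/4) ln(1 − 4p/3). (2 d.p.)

The sequences differ at 9 of 33 sites (2, 10, 12, 17, 21, 25, 28, 31, 32), so p = 9/33 ≈ 0.272727.
d = −(3/4) ln(1 − 4p/3) = −0.75 ln(1 − 0.363636) = −0.75 ln(0.636364)
  = −0.75 × (-0.451985) = 0.338989 substitutions/site.

0.34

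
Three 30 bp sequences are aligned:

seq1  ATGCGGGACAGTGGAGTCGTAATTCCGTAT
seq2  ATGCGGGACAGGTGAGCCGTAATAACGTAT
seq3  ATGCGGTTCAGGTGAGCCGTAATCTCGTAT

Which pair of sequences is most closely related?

seq2 and seq3

seq1–seq2: 5/30 differ, p = 0.167, d = 0.188.
seq1–seq3: 7/30 differ, p = 0.233, d = 0.280.
seq2–seq3: 4/30 differ, p = 0.133, d = 0.147.
The smallest distance is between seq2 and seq3.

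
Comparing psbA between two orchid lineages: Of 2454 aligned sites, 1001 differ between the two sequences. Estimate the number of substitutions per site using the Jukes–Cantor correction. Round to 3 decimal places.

p = 1001/2454 ≈ 0.407905.
d = −(3/4) ln(1 − 4p/3) = −0.75 ln(1 − 0.543873) = −0.75 ln(0.456127)
  = −0.75 × (-0.784984) = 0.588738 substitutions/site.

0.589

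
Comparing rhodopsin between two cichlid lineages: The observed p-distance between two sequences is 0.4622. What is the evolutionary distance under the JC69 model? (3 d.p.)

0.718

d = −(3/4) ln(1 − 4p/3) = −0.75 ln(1 − 0.616267) = −0.75 ln(0.383733)
  = −0.75 × (-0.957808) = 0.718356 substitutions/site.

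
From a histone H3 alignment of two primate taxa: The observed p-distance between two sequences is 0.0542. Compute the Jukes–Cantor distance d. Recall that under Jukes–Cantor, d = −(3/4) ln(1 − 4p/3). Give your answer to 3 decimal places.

0.056

d = −(3/4) ln(1 − 4p/3) = −0.75 ln(1 − 0.072267) = −0.75 ln(0.927733)
  = −0.75 × (-0.075011) = 0.056258 substitutions/site.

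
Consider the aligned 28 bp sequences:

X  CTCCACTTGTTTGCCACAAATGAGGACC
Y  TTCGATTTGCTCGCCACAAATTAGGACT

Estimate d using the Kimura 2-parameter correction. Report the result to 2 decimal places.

0.32

Of 28 sites, 5 differences are transitions and 2 are transversions, so P = 5/28 ≈ 0.178571 and Q = 2/28 ≈ 0.071429.
Under the Kimura two-parameter model, d = −½ ln(1 − 2P − Q) − ¼ ln(1 − 2Q).
1 − 2P − Q = 0.571429, giving −½ ln(0.571429) = 0.279808.
1 − 2Q = 0.857142, giving −¼ ln(0.857142) = 0.038538.
d = 0.279808 + 0.038538 = 0.318346.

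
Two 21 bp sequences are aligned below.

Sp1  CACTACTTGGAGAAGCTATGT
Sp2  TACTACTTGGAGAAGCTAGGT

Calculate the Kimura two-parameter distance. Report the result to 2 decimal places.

0.10

Of 21 sites, 1 differences are transitions and 1 are transversions, so P = 1/21 ≈ 0.047619 and Q = 1/21 ≈ 0.047619.
Under the Kimura two-parameter model, d = −½ ln(1 − 2P − Q) − ¼ ln(1 − 2Q).
1 − 2P − Q = 0.857143, giving −½ ln(0.857143) = 0.077075.
1 − 2Q = 0.904762, giving −¼ ln(0.904762) = 0.025021.
d = 0.077075 + 0.025021 = 0.102096.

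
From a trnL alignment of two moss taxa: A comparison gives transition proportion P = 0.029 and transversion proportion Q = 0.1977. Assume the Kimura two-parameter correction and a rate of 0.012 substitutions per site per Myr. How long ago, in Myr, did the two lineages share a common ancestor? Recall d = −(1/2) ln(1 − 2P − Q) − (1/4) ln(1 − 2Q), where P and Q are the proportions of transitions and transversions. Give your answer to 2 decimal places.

Under the Kimura two-parameter model, d = −½ ln(1 − 2P − Q) − ¼ ln(1 − 2Q).
1 − 2P − Q = 0.7443, giving −½ ln(0.7443) = 0.147656.
1 − 2Q = 0.6046, giving −¼ ln(0.6046) = 0.125797.
d = 0.147656 + 0.125797 = 0.273453.
Under a molecular clock d = 2μt, so t = d/(2μ) = 0.273453 / (2 × 0.012) = 11.39 Myr.

11.39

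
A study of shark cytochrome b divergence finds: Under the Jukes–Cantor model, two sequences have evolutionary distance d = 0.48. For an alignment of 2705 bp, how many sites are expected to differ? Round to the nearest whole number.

959

Invert JC69: p = (3/4)(1 − e^(−4d/3)) = 0.75 × (1 − e^(-0.64)) = 0.75 × (1 − 0.527292) = 0.354531.
Expected differing sites = pL ≈ 0.354531 × 2705 = 959.006355 ≈ 959.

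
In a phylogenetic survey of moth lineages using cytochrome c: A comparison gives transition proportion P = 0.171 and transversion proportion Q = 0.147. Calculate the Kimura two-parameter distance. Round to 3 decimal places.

0.423

Under the Kimura two-parameter model, d = −½ ln(1 − 2P − Q) − ¼ ln(1 − 2Q).
1 − 2P − Q = 0.511, giving −½ ln(0.511) = 0.335693.
1 − 2Q = 0.706, giving −¼ ln(0.706) = 0.087035.
d = 0.335693 + 0.087035 = 0.422728.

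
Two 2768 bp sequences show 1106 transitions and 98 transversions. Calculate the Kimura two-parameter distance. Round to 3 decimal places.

P = 1106/2768 ≈ 0.399566 and Q = 98/2768 ≈ 0.035405.
Under the Kimura two-parameter model, d = −½ ln(1 − 2P − Q) − ¼ ln(1 − 2Q).
1 − 2P − Q = 0.165463, giving −½ ln(0.165463) = 0.899504.
1 − 2Q = 0.92919, giving −¼ ln(0.92919) = 0.018361.
d = 0.899504 + 0.018361 = 0.917865.

0.918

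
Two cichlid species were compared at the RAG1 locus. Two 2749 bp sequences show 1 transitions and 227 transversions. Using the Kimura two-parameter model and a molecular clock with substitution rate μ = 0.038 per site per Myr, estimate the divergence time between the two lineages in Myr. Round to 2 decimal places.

1.17

P = 1/2749 ≈ 0.000364 and Q = 227/2749 ≈ 0.082575.
Under the Kimura two-parameter model, d = −½ ln(1 − 2P − Q) − ¼ ln(1 − 2Q).
1 − 2P − Q = 0.916697, giving −½ ln(0.916697) = 0.043489.
1 − 2Q = 0.83485, giving −¼ ln(0.83485) = 0.045126.
d = 0.043489 + 0.045126 = 0.088615.
Under a molecular clock d = 2μt, so t = d/(2μ) = 0.088615 / (2 × 0.038) = 1.17 Myr.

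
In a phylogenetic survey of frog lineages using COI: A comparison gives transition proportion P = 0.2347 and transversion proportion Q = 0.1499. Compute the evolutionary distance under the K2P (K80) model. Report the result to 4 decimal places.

0.5720

Under the Kimura two-parameter model, d = −½ ln(1 − 2P − Q) − ¼ ln(1 − 2Q).
1 − 2P − Q = 0.3807, giving −½ ln(0.3807) = 0.482872.
1 − 2Q = 0.7002, giving −¼ ln(0.7002) = 0.089097.
d = 0.482872 + 0.089097 = 0.571969.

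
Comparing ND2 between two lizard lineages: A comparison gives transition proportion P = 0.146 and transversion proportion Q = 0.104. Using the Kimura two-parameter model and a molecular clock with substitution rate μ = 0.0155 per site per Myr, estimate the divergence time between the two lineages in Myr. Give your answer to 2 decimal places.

10.01

Under the Kimura two-parameter model, d = −½ ln(1 − 2P − Q) − ¼ ln(1 − 2Q).
1 − 2P − Q = 0.604, giving −½ ln(0.604) = 0.252091.
1 − 2Q = 0.792, giving −¼ ln(0.792) = 0.058298.
d = 0.252091 + 0.058298 = 0.310389.
Under a molecular clock d = 2μt, so t = d/(2μ) = 0.310389 / (2 × 0.0155) = 10.01 Myr.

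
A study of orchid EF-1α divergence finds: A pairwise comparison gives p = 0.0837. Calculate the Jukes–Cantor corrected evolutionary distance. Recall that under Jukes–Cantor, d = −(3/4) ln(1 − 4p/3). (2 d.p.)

d = −(3/4) ln(1 − 4p/3) = −0.75 ln(1 − 0.1116) = −0.75 ln(0.8884)
  = −0.75 × (-0.118333) = 0.088750 substitutions/site.

0.09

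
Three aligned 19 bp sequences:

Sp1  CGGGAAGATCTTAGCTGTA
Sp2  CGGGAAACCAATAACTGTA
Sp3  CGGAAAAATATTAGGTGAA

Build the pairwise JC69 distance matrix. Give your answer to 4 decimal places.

d(Sp1,Sp2) = 0.4099, d(Sp1,Sp3) = 0.3241, d(Sp2,Sp3) = 0.5068

Sp1–Sp2: 6/19 sites differ → p ≈ 0.315789, d = −0.75 ln(1 − 0.421052) = 0.409907 ≈ 0.4099.
Sp1–Sp3: 5/19 sites differ → p ≈ 0.263158, d = −0.75 ln(1 − 0.350877) = 0.324100 ≈ 0.3241.
Sp2–Sp3: 7/19 sites differ → p ≈ 0.368421, d = −0.75 ln(1 − 0.491228) = 0.506816 ≈ 0.5068.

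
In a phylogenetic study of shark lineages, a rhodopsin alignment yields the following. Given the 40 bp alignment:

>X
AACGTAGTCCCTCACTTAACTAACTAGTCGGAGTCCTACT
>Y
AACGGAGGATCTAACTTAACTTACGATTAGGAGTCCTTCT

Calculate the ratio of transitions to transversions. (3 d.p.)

0.111

Transitions are A↔G and C↔T; transversions are all other mismatches.
Transitions: 1. Transversions: 9.
R = 1/9 = 0.111111… ≈ 0.111 (to 3 d.p.).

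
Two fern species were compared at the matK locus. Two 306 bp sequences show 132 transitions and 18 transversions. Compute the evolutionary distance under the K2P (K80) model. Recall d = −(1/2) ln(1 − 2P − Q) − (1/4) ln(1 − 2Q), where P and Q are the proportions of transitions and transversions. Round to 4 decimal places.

1.3041

P = 132/306 ≈ 0.431373 and Q = 18/306 ≈ 0.058824.
Under the Kimura two-parameter model, d = −½ ln(1 − 2P − Q) − ¼ ln(1 − 2Q).
1 − 2P − Q = 0.07843, giving −½ ln(0.07843) = 1.272774.
1 − 2Q = 0.882352, giving −¼ ln(0.882352) = 0.031291.
d = 1.272774 + 0.031291 = 1.304065.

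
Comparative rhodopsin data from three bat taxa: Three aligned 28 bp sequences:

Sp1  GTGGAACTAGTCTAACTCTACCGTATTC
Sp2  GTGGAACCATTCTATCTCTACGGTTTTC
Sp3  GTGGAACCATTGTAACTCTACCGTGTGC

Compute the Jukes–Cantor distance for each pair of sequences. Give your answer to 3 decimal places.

Sp1–Sp2: 5/28 sites differ → p ≈ 0.178571, d = −0.75 ln(1 − 0.238095) = 0.203950 ≈ 0.204.
Sp1–Sp3: 5/28 sites differ → p ≈ 0.178571, d = −0.75 ln(1 − 0.238095) = 0.203950 ≈ 0.204.
Sp2–Sp3: 5/28 sites differ → p ≈ 0.178571, d = −0.75 ln(1 − 0.238095) = 0.203950 ≈ 0.204.

d(Sp1,Sp2) = 0.204, d(Sp1,Sp3) = 0.204, d(Sp2,Sp3) = 0.204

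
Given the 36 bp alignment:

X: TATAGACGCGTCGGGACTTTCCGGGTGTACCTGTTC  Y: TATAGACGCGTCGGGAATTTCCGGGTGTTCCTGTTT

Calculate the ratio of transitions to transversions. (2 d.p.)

0.50

Transitions are A↔G and C↔T; transversions are all other mismatches.
Transitions: 1. Transversions: 2.
R = 1/2 = 0.50.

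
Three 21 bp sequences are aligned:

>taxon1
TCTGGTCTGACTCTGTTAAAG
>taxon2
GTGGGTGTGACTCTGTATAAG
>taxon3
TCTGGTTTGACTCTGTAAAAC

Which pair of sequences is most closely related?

taxon1–taxon2: 6/21 differ, p = 0.286, d = 0.360.
taxon1–taxon3: 3/21 differ, p = 0.143, d = 0.158.
taxon2–taxon3: 6/21 differ, p = 0.286, d = 0.360.
The smallest distance is between taxon1 and taxon3.

taxon1 and taxon3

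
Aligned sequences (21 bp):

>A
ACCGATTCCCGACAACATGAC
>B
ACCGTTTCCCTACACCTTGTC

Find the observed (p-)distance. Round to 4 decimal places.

0.2381

The sequences differ at 5 of 21 positions (sites 5, 11, 15, 17, 20).
p = 5/21 = 0.238095… ≈ 0.2381 (to 4 d.p.).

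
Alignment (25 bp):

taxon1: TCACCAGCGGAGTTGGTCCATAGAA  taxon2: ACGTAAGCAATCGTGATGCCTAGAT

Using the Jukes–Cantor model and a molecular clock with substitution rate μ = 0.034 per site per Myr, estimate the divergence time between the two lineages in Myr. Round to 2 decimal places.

The sequences differ at 13 of 25 sites, so p = 13/25 = 0.52.
d = −(3/4) ln(1 − 4p/3) = −0.75 ln(1 − 0.693333) = −0.75 ln(0.306667)
  = −0.75 × (-1.181993) = 0.886495 substitutions/site.
Under a molecular clock d = 2μt, so t = d/(2μ) = 0.886495 / (2 × 0.034) = 13.04 Myr.

13.04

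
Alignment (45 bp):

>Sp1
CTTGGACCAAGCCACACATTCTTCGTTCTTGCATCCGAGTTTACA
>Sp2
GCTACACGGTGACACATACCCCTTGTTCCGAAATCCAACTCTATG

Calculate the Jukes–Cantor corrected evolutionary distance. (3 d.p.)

The sequences differ at 22 of 45 sites, so p = 22/45 ≈ 0.488889.
d = −(3/4) ln(1 − 4p/3) = −0.75 ln(1 − 0.651852) = −0.75 ln(0.348148)
  = −0.75 × (-1.055128) = 0.791346 substitutions/site.

0.791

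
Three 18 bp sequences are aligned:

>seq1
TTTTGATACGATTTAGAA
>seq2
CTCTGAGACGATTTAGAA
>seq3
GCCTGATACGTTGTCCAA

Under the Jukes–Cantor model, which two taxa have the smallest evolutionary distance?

seq1 and seq2

seq1–seq2: 3/18 differ, p = 0.167, d = 0.188.
seq1–seq3: 7/18 differ, p = 0.389, d = 0.548.
seq2–seq3: 7/18 differ, p = 0.389, d = 0.548.
The smallest distance is between seq1 and seq2.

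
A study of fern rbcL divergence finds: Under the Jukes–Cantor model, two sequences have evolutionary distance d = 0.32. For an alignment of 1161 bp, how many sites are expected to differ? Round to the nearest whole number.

Invert JC69: p = (3/4)(1 − e^(−4d/3)) = 0.75 × (1 − e^(-0.426667)) = 0.75 × (1 − 0.652681) = 0.260489.
Expected differing sites = pL ≈ 0.260489 × 1161 = 302.427729 ≈ 302.

302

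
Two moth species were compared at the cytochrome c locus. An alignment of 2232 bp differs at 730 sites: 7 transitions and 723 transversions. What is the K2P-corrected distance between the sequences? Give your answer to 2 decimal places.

0.46

P = 7/2232 ≈ 0.003136 and Q = 723/2232 ≈ 0.323925.
Under the Kimura two-parameter model, d = −½ ln(1 − 2P − Q) − ¼ ln(1 − 2Q).
1 − 2P − Q = 0.669803, giving −½ ln(0.669803) = 0.200386.
1 − 2Q = 0.35215, giving −¼ ln(0.35215) = 0.260925.
d = 0.200386 + 0.260925 = 0.461311.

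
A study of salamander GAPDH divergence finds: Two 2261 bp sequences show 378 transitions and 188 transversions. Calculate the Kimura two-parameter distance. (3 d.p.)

P = 378/2261 ≈ 0.167183 and Q = 188/2261 ≈ 0.083149.
Under the Kimura two-parameter model, d = −½ ln(1 − 2P − Q) − ¼ ln(1 − 2Q).
1 − 2P − Q = 0.582485, giving −½ ln(0.582485) = 0.270226.
1 − 2Q = 0.833702, giving −¼ ln(0.833702) = 0.045470.
d = 0.270226 + 0.045470 = 0.315696.

0.316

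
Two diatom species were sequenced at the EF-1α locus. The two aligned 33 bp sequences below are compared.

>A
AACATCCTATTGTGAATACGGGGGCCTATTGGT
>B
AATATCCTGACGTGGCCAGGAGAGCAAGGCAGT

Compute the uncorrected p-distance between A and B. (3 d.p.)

0.485

The sequences differ at 16 of 33 positions.
p = 16/33 = 0.484848… ≈ 0.485 (to 3 d.p.).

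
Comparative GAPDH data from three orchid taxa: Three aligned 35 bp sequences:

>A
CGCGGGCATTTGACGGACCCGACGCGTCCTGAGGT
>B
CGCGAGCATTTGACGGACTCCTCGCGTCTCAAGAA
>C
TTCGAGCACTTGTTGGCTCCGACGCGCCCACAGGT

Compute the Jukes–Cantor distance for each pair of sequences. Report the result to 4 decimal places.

d(A,B) = 0.3149, d(A,C) = 0.4073, d(B,C) = 0.7053

A–B: 9/35 sites differ → p ≈ 0.257143, d = −0.75 ln(1 − 0.342857) = 0.314890 ≈ 0.3149.
A–C: 11/35 sites differ → p ≈ 0.314286, d = −0.75 ln(1 − 0.419048) = 0.407315 ≈ 0.4073.
B–C: 16/35 sites differ → p ≈ 0.457143, d = −0.75 ln(1 − 0.609524) = 0.705292 ≈ 0.7053.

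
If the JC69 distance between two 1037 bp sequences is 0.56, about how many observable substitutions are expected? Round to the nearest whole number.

409

Invert JC69: p = (3/4)(1 − e^(−4d/3)) = 0.75 × (1 − e^(-0.746667)) = 0.75 × (1 − 0.473944) = 0.394542.
Expected differing sites = pL ≈ 0.394542 × 1037 = 409.140054 ≈ 409.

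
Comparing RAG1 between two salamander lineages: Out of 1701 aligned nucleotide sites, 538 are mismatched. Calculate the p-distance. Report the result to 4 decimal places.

p = 538/1701 = 0.316284… ≈ 0.3163 (to 4 d.p.).

0.3163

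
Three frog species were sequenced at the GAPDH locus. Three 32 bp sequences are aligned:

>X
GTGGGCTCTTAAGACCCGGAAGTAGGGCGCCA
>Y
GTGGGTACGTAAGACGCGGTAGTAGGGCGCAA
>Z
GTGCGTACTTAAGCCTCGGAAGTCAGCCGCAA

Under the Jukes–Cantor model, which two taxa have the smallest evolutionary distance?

X–Y: 6/32 differ, p = 0.188, d = 0.216.
X–Z: 9/32 differ, p = 0.281, d = 0.353.
Y–Z: 8/32 differ, p = 0.250, d = 0.304.
The smallest distance is between X and Y.

X and Y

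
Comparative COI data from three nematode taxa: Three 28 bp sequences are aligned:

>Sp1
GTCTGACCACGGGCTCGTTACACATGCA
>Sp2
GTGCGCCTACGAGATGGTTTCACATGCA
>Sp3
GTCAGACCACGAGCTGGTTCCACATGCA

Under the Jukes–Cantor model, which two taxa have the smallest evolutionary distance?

Sp1–Sp2: 8/28 differ, p = 0.286, d = 0.360.
Sp1–Sp3: 4/28 differ, p = 0.143, d = 0.158.
Sp2–Sp3: 6/28 differ, p = 0.214, d = 0.252.
The smallest distance is between Sp1 and Sp3.

Sp1 and Sp3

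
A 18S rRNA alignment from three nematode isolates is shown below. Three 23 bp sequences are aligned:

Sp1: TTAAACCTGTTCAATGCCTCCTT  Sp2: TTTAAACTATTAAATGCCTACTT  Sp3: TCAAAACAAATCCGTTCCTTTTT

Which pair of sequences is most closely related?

Sp1–Sp2: 5/23 differ, p = 0.217, d = 0.257.
Sp1–Sp3: 10/23 differ, p = 0.435, d = 0.650.
Sp2–Sp3: 10/23 differ, p = 0.435, d = 0.650.
The smallest distance is between Sp1 and Sp2.

Sp1 and Sp2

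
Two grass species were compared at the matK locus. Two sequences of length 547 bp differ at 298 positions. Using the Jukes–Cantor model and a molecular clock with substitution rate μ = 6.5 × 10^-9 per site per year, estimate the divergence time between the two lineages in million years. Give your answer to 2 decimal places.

74.77

p = 298/547 ≈ 0.54479.
d = −(3/4) ln(1 − 4p/3) = −0.75 ln(1 − 0.726387) = −0.75 ln(0.273613)
  = −0.75 × (-1.296041) = 0.972031 substitutions/site.
Under a molecular clock d = 2μt, so t = d/(2μ) = 0.972031 / (2 × 6.5 × 10^-9) = 74.77 million years.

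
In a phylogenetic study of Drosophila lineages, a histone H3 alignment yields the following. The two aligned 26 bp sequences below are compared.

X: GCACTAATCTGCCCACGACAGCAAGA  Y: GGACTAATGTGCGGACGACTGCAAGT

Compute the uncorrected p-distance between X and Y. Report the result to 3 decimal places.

0.231

The sequences differ at 6 of 26 positions (sites 2, 9, 13, 14, 20, 26).
p = 6/26 = 0.230769… ≈ 0.231 (to 3 d.p.).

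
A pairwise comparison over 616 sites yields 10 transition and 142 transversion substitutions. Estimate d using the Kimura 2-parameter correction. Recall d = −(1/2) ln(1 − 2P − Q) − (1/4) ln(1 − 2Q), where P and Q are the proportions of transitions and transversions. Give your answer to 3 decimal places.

P = 10/616 ≈ 0.016234 and Q = 142/616 ≈ 0.230519.
Under the Kimura two-parameter model, d = −½ ln(1 − 2P − Q) − ¼ ln(1 − 2Q).
1 − 2P − Q = 0.737013, giving −½ ln(0.737013) = 0.152575.
1 − 2Q = 0.538962, giving −¼ ln(0.538962) = 0.154528.
d = 0.152575 + 0.154528 = 0.307103.

0.307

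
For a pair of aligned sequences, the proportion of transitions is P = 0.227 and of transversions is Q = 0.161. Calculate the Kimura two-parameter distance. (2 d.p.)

Under the Kimura two-parameter model, d = −½ ln(1 − 2P − Q) − ¼ ln(1 − 2Q).
1 − 2P − Q = 0.385, giving −½ ln(0.385) = 0.477256.
1 − 2Q = 0.678, giving −¼ ln(0.678) = 0.097152.
d = 0.477256 + 0.097152 = 0.574408.

0.57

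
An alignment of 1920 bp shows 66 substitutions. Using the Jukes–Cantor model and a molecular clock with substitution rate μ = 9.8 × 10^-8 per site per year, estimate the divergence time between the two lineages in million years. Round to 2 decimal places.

0.18

p = 66/1920 = 0.034375.
d = −(3/4) ln(1 − 4p/3) = −0.75 ln(1 − 0.045833) = −0.75 ln(0.954167)
  = −0.75 × (-0.046917) = 0.035188 substitutions/site.
Under a molecular clock d = 2μt, so t = d/(2μ) = 0.035188 / (2 × 9.8 × 10^-8) = 0.18 million years.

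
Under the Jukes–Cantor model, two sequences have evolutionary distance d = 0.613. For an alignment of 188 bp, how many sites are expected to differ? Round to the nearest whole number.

Invert JC69: p = (3/4)(1 − e^(−4d/3)) = 0.75 × (1 − e^(-0.817333)) = 0.75 × (1 − 0.441608) = 0.418794.
Expected differing sites = pL ≈ 0.418794 × 188 = 78.733272 ≈ 79.

79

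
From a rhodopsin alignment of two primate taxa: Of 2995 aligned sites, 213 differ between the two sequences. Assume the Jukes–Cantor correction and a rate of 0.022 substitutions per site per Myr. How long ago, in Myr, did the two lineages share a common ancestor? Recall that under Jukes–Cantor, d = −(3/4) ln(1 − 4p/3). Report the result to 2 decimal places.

p = 213/2995 ≈ 0.071119.
d = −(3/4) ln(1 − 4p/3) = −0.75 ln(1 − 0.094825) = −0.75 ln(0.905175)
  = −0.75 × (-0.099627) = 0.074720 substitutions/site.
Under a molecular clock d = 2μt, so t = d/(2μ) = 0.074720 / (2 × 0.022) = 1.70 Myr.

1.70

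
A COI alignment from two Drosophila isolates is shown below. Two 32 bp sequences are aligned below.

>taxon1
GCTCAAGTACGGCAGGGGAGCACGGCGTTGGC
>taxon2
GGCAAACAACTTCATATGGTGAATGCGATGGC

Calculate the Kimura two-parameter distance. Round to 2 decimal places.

0.87

Of 32 sites, 3 differences are transitions and 13 are transversions, so P = 3/32 = 0.09375 and Q = 13/32 = 0.40625.
Under the Kimura two-parameter model, d = −½ ln(1 − 2P − Q) − ¼ ln(1 − 2Q).
1 − 2P − Q = 0.40625, giving −½ ln(0.40625) = 0.450393.
1 − 2Q = 0.1875, giving −¼ ln(0.1875) = 0.418494.
d = 0.450393 + 0.418494 = 0.868887.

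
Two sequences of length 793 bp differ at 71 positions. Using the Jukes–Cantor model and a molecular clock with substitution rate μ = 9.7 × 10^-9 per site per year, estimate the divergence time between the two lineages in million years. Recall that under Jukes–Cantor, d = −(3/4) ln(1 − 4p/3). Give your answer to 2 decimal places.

4.91

p = 71/793 ≈ 0.089533.
d = −(3/4) ln(1 − 4p/3) = −0.75 ln(1 − 0.119377) = −0.75 ln(0.880623)
  = −0.75 × (-0.127126) = 0.095345 substitutions/site.
Under a molecular clock d = 2μt, so t = d/(2μ) = 0.095345 / (2 × 9.7 × 10^-9) = 4.91 million years.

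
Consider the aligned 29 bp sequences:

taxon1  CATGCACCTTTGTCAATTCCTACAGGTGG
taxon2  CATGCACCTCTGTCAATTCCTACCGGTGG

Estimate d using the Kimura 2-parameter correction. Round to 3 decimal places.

Of 29 sites, 1 differences are transitions and 1 are transversions, so P = 1/29 ≈ 0.034483 and Q = 1/29 ≈ 0.034483.
Under the Kimura two-parameter model, d = −½ ln(1 − 2P − Q) − ¼ ln(1 − 2Q).
1 − 2P − Q = 0.896551, giving −½ ln(0.896551) = 0.054600.
1 − 2Q = 0.931034, giving −¼ ln(0.931034) = 0.017865.
d = 0.054600 + 0.017865 = 0.072465.

0.072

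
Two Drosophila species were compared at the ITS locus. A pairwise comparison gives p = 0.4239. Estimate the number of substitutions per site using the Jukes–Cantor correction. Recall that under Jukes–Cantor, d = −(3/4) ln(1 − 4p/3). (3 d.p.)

d = −(3/4) ln(1 − 4p/3) = −0.75 ln(1 − 0.5652) = −0.75 ln(0.4348)
  = −0.75 × (-0.832869) = 0.624652 substitutions/site.

0.625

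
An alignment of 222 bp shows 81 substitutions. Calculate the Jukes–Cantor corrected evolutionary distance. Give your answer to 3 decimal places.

0.500

p = 81/222 ≈ 0.364865.
d = −(3/4) ln(1 − 4p/3) = −0.75 ln(1 − 0.486487) = −0.75 ln(0.513513)
  = −0.75 × (-0.666480) = 0.499860 substitutions/site.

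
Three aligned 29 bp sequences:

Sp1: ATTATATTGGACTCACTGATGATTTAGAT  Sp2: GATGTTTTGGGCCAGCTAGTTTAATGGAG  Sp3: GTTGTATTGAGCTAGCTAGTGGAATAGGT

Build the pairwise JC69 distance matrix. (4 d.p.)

Sp1–Sp2: 16/29 sites differ → p ≈ 0.551724, d = −0.75 ln(1 − 0.735632) = 0.997810 ≈ 0.9978.
Sp1–Sp3: 12/29 sites differ → p ≈ 0.413793, d = −0.75 ln(1 − 0.551724) = 0.601760 ≈ 0.6018.
Sp2–Sp3: 9/29 sites differ → p ≈ 0.310345, d = −0.75 ln(1 − 0.413793) = 0.400562 ≈ 0.4006.

d(Sp1,Sp2) = 0.9978, d(Sp1,Sp3) = 0.6018, d(Sp2,Sp3) = 0.4006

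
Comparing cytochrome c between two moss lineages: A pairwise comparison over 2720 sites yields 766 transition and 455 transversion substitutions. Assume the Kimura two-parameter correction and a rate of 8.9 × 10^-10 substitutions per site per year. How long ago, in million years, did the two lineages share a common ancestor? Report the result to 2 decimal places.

425.53

P = 766/2720 ≈ 0.281618 and Q = 455/2720 ≈ 0.167279.
Under the Kimura two-parameter model, d = −½ ln(1 − 2P − Q) − ¼ ln(1 − 2Q).
1 − 2P − Q = 0.269485, giving −½ ln(0.269485) = 0.655621.
1 − 2Q = 0.665442, giving −¼ ln(0.665442) = 0.101826.
d = 0.655621 + 0.101826 = 0.757447.
Under a molecular clock d = 2μt, so t = d/(2μ) = 0.757447 / (2 × 8.9 × 10^-10) = 425.53 million years.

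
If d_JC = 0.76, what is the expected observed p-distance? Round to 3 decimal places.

0.478

p = (3/4)(1 − e^(−4d/3)) = 0.75 × (1 − e^(-1.013333)) = 0.75 × (1 − 0.363007) = 0.477745.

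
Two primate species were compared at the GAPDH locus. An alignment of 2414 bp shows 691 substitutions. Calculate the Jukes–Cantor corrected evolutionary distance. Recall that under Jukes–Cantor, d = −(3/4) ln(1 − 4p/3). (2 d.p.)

p = 691/2414 ≈ 0.286247.
d = −(3/4) ln(1 − 4p/3) = −0.75 ln(1 − 0.381663) = −0.75 ln(0.618337)
  = −0.75 × (-0.480722) = 0.360542 substitutions/site.

0.36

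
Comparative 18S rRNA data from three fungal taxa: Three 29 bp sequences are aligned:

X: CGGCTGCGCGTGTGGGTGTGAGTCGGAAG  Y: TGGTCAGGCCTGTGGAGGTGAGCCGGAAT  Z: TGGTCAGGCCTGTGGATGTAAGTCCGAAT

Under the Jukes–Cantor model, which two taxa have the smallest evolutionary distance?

X–Y: 10/29 differ, p = 0.345, d = 0.462.
X–Z: 10/29 differ, p = 0.345, d = 0.462.
Y–Z: 4/29 differ, p = 0.138, d = 0.152.
The smallest distance is between Y and Z.

Y and Z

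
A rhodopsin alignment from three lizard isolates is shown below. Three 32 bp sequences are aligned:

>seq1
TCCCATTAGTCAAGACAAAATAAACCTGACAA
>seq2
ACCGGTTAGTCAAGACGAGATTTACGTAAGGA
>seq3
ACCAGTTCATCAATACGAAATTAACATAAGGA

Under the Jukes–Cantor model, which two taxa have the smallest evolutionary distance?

seq2 and seq3

seq1–seq2: 11/32 differ, p = 0.344, d = 0.460.
seq1–seq3: 12/32 differ, p = 0.375, d = 0.520.
seq2–seq3: 7/32 differ, p = 0.219, d = 0.259.
The smallest distance is between seq2 and seq3.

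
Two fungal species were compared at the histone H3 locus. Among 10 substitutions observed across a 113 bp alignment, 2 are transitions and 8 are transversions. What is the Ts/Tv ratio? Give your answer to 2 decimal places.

R = 2/8 = 0.25.

0.25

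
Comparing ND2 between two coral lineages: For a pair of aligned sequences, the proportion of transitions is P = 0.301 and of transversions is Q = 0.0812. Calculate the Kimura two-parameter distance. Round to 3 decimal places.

0.619

Under the Kimura two-parameter model, d = −½ ln(1 − 2P − Q) − ¼ ln(1 − 2Q).
1 − 2P − Q = 0.3168, giving −½ ln(0.3168) = 0.574742.
1 − 2Q = 0.8376, giving −¼ ln(0.8376) = 0.044304.
d = 0.574742 + 0.044304 = 0.619046.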